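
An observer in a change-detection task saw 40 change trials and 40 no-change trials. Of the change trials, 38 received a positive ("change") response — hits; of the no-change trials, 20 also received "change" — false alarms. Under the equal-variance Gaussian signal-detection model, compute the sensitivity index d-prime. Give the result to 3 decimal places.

H = 38/40 = 0.9500
FA = 20/40 = 0.5000
Φ⁻¹(H) = 1.6449
Φ⁻¹(FA) = 0.0000
d' = z(H) − z(FA) = 1.6449 − 0.0000 = 1.6449

d-prime = 1.645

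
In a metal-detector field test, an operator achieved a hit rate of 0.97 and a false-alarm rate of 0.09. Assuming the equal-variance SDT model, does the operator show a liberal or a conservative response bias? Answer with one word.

z(H) = 1.881, z(FA) = -1.341
c = −½·(z(H) + z(FA)) = -0.270
c < 0 → liberal criterion (biased toward responding “yes”).

liberal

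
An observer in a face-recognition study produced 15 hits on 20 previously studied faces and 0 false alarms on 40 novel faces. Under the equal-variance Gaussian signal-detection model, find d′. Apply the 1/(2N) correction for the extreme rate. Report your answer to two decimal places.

d′ = 2.92

The false-alarm rate is 0/40 = 0, so apply the 1/(2N) correction: FA → 1/(2·40) = 0.01250.
z(H) = z(0.75000) = 0.674
z(FA) = z(0.01250) = -2.241
d' = 0.674 − (-2.241) = 2.915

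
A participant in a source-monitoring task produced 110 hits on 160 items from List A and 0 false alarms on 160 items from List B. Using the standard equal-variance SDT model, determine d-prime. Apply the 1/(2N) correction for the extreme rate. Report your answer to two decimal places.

d-prime = 3.22

The false-alarm rate is 0/160 = 0, so apply the 1/(2N) correction: FA → 1/(2·160) = 0.00313.
z(H) = z(0.68750) = 0.489
z(FA) = z(0.00313) = -2.734
d' = 0.489 − (-2.734) = 3.223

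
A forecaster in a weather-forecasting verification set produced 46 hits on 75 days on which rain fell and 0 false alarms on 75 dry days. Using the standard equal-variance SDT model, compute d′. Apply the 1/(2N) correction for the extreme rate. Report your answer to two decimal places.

The false-alarm rate is 0/75 = 0, so apply the 1/(2N) correction: FA → 1/(2·75) = 0.00667.
z(H) = z(0.61333) = 0.288
z(FA) = z(0.00667) = -2.475
d' = 0.288 − (-2.475) = 2.763

d′ = 2.76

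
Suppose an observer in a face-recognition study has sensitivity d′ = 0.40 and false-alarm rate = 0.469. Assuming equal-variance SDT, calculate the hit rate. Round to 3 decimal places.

z(false-alarm rate) = z(0.469) = -0.0778
z(H) = z(FA) + d' = -0.0778 + 0.40 = 0.3222
hit rate = Φ(0.3222) = 0.6263

hit rate = 0.626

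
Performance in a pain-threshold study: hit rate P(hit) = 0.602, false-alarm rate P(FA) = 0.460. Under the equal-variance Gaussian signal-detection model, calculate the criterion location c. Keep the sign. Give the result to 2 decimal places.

z(H) = 0.2585
z(FA) = -0.1004
c = −½·[z(H) + z(FA)] = −0.5 × (0.2585 + (-0.1004)) = -0.07905
c < 0: the participant has a liberal response bias.

c = -0.08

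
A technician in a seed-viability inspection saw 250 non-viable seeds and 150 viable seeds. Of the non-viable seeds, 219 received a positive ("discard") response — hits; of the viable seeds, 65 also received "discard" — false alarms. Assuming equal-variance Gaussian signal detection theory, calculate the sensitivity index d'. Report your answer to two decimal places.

d' = 1.32

H = 219/250 = 0.8760
FA = 65/150 = 0.4333
Φ⁻¹(0.8760) = 1.1552, Φ⁻¹(0.4333) = -0.1680
d' = z(H) − z(FA) = 1.1552 − (-0.1680) = 1.3232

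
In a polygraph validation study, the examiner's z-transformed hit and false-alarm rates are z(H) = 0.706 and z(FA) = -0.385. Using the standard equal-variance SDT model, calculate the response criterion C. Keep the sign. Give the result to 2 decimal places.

C = -0.16

c = −½·[z(H) + z(FA)] = −½·(0.706 + (-0.385)) = -0.1605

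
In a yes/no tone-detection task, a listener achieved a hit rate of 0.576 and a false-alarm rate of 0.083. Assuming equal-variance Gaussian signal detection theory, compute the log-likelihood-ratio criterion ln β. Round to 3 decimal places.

ln β = 0.941

z(H) = 0.1917
z(FA) = -1.3852
ln β = −½·[z(H)² − z(FA)²] = −0.5 × (0.0367 − 1.9188) = 0.94105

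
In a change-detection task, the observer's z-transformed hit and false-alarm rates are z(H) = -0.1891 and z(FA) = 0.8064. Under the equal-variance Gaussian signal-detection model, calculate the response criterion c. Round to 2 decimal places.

c = −½·[z(H) + z(FA)] = −½·(-0.1891 + 0.8064) = -0.30865
c < 0: the observer has a liberal response bias.

c = -0.31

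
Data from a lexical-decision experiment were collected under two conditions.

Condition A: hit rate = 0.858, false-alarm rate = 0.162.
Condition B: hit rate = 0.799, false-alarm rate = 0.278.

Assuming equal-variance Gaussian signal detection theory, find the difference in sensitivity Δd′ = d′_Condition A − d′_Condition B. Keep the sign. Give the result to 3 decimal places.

Δd′ = 0.631

Condition A: z(0.858) = 1.0714, z(0.162) = -0.9863, d' = 2.0577
Condition B: z(0.799) = 0.8381, z(0.278) = -0.5888, d' = 1.4269
Δd' = d'_Condition A − d'_Condition B = 2.0577 − 1.4269 = 0.6308
Condition A has the higher sensitivity.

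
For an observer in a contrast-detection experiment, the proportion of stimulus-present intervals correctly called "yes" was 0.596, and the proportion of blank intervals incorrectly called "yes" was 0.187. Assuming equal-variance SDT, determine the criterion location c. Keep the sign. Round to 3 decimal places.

Φ⁻¹(H) = Φ⁻¹(0.596) = 0.2430
Φ⁻¹(FA) = Φ⁻¹(0.187) = -0.8890
c = −½·[z(H) + z(FA)] = −0.5 × (0.2430 + (-0.8890)) = 0.3230

c = 0.323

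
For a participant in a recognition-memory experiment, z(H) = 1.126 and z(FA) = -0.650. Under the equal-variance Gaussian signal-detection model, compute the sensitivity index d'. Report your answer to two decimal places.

d' = z(H) − z(FA) = 1.126 − (-0.650) = 1.776

d' = 1.78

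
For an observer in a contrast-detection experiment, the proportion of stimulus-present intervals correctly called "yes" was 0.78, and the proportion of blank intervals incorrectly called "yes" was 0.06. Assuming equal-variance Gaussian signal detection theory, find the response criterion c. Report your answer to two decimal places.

Φ⁻¹(0.78) = 0.772, Φ⁻¹(0.06) = -1.555
c = −½·[z(H) + z(FA)] = −0.5 × (0.772 + (-1.555)) = 0.3915

c = 0.39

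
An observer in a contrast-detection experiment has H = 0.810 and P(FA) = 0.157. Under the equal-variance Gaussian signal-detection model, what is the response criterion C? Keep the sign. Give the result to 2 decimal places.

z(H) = z(0.810) = 0.8779
z(FA) = z(0.157) = -1.0069
c = −½·[z(H) + z(FA)] = −0.5 × (0.8779 + (-1.0069)) = 0.0645
c > 0: the observer has a conservative response bias.

C = 0.06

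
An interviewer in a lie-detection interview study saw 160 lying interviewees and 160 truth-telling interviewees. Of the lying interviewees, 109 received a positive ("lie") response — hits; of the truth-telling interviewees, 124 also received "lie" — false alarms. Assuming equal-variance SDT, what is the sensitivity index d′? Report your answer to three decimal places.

d′ = -0.284

H = 109/160 = 0.6813
FA = 124/160 = 0.7750
z(0.6813) = 0.4713, z(0.7750) = 0.7554
d' = z(H) − z(FA) = 0.4713 − 0.7554 = -0.2841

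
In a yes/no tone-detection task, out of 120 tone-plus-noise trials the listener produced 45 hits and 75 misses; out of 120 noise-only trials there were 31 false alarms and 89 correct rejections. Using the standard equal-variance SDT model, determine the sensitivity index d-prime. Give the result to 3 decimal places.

H = 45/120 = 0.3750
FA = 31/120 = 0.2583
Φ⁻¹(H) = Φ⁻¹(0.3750) = -0.3186
Φ⁻¹(FA) = Φ⁻¹(0.2583) = -0.6486
d' = z(H) − z(FA) = -0.3186 − (-0.6486) = 0.3300

d-prime = 0.330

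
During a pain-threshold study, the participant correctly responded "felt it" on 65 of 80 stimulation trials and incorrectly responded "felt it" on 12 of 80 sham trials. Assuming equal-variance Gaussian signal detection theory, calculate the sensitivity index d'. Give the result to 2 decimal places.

H = 65/80 = 0.8125
FA = 12/80 = 0.1500
z(H) = z(0.8125) = 0.8871
z(FA) = z(0.1500) = -1.0364
d' = z(H) − z(FA) = 0.8871 − (-1.0364) = 1.9235

d' = 1.92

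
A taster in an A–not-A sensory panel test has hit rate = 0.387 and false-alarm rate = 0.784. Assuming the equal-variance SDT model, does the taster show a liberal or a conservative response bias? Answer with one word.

z(H) = -0.287, z(FA) = 0.786
c = −½·(z(H) + z(FA)) = -0.2495
c < 0 → liberal criterion (biased toward responding “yes”).

liberal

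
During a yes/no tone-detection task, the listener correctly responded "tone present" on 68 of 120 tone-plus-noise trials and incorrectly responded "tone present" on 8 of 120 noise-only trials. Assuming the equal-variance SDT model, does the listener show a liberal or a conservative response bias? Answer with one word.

conservative

z(H) = 0.168, z(FA) = -1.501
c = −½·(z(H) + z(FA)) = 0.6665
c > 0 → conservative criterion (biased toward responding “no”).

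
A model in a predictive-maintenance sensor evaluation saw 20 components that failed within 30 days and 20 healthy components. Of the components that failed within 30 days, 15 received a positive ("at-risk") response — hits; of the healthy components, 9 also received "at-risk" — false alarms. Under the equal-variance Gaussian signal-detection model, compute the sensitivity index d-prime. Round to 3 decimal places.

d-prime = 0.800

H = 15/20 = 0.7500
FA = 9/20 = 0.4500
z(H) = z(0.7500) = 0.6745
z(FA) = z(0.4500) = -0.1257
d' = z(H) − z(FA) = 0.6745 − (-0.1257) = 0.8002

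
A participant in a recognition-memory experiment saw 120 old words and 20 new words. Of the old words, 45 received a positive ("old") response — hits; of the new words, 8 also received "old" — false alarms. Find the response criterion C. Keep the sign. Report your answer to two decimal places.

H = 45/120 = 0.3750
FA = 8/20 = 0.4000
Φ⁻¹(0.3750) = -0.3186, Φ⁻¹(0.4000) = -0.2533
c = −½·[z(H) + z(FA)] = −0.5 × (-0.3186 + (-0.2533)) = 0.28595
c > 0: the participant has a conservative response bias.

C = 0.29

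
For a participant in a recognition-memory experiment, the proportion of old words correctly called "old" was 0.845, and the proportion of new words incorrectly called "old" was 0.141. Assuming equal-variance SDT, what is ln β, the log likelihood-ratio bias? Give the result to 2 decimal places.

z(H) = 1.015
z(FA) = -1.076
ln β = −½·[z(H)² − z(FA)²] = −0.5 × (1.030 − 1.158) = 0.064

ln β = 0.06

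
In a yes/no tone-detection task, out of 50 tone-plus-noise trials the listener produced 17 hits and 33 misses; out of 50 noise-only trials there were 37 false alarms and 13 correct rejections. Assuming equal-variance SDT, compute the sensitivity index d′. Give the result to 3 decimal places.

d′ = -1.056

H = 17/50 = 0.3400
FA = 37/50 = 0.7400
z(0.3400) = -0.4125, z(0.7400) = 0.6433
d' = z(H) − z(FA) = -0.4125 − 0.6433 = -1.0558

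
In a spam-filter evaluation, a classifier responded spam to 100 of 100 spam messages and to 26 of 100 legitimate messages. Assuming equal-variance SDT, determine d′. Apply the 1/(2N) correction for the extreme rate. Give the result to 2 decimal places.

d′ = 3.22

The hit rate is 100/100 = 1, so apply the 1/(2N) correction: H → 1 − 1/(2·100) = 0.99500.
z(H) = z(0.99500) = 2.576
z(FA) = z(0.26000) = -0.643
d' = 2.576 − (-0.643) = 3.219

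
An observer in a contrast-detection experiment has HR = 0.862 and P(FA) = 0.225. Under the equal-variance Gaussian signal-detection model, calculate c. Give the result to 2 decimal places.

Φ⁻¹(0.862) = 1.0893, Φ⁻¹(0.225) = -0.7554
c = −½·[z(H) + z(FA)] = −0.5 × (1.0893 + (-0.7554)) = -0.16695

c = -0.17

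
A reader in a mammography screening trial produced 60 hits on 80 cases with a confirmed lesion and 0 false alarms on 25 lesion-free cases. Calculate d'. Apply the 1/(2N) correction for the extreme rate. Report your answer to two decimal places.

The false-alarm rate is 0/25 = 0, so apply the 1/(2N) correction: FA → 1/(2·25) = 0.02000.
z(H) = z(0.75000) = 0.674
z(FA) = z(0.02000) = -2.054
d' = 0.674 − (-2.054) = 2.728

d' = 2.73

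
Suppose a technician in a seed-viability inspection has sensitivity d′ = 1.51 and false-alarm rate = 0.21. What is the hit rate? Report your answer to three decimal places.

hit rate = 0.759

z(false-alarm rate) = z(0.21) = -0.8064
z(H) = z(FA) + d' = -0.8064 + 1.51 = 0.7036
hit rate = Φ(0.7036) = 0.7592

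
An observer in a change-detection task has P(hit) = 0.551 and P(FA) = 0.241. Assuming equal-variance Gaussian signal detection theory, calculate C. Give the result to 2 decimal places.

z(0.551) = 0.1282, z(0.241) = -0.7031
c = −½·[z(H) + z(FA)] = −0.5 × (0.1282 + (-0.7031)) = 0.28745
c > 0: the observer has a conservative response bias.

C = 0.29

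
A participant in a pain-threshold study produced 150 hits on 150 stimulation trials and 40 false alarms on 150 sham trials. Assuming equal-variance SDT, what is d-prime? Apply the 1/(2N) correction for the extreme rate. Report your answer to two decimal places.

The hit rate is 150/150 = 1, so apply the 1/(2N) correction: H → 1 − 1/(2·150) = 0.99667.
z(H) = z(0.99667) = 2.713
z(FA) = z(0.26667) = -0.623
d' = 2.713 − (-0.623) = 3.336

d-prime = 3.34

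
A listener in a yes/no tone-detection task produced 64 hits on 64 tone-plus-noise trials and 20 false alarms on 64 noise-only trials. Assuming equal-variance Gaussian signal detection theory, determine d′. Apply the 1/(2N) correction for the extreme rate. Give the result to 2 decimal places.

d′ = 2.91

The hit rate is 64/64 = 1, so apply the 1/(2N) correction: H → 1 − 1/(2·64) = 0.99219.
z(H) = z(0.99219) = 2.418
z(FA) = z(0.31250) = -0.489
d' = 2.418 − (-0.489) = 2.907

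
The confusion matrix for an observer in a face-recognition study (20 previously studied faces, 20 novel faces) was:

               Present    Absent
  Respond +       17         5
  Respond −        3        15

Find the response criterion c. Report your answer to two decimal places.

H = 17/20 = 0.8500
FA = 5/20 = 0.2500
Φ⁻¹(H) = Φ⁻¹(0.8500) = 1.0364
Φ⁻¹(FA) = Φ⁻¹(0.2500) = -0.6745
c = −½·[z(H) + z(FA)] = −0.5 × (1.0364 + (-0.6745)) = -0.18095
c < 0: the observer has a liberal response bias.

c = -0.18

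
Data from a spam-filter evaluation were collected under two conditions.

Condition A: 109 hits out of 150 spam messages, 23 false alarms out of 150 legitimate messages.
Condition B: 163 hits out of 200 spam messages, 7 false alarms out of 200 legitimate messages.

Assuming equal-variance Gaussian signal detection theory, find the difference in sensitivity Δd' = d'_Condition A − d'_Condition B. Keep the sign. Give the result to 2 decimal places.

Condition A: z(0.7267) = 0.603, z(0.1533) = -1.022, d' = 1.625
Condition B: z(0.8150) = 0.896, z(0.0350) = -1.812, d' = 2.708
Δd' = d'_Condition A − d'_Condition B = 1.625 − 2.708 = -1.083
Condition B has the higher sensitivity.

Δd' = -1.08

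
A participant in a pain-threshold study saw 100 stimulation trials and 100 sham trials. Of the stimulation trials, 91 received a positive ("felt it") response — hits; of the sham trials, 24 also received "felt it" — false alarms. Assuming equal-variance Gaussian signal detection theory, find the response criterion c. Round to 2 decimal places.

H = 91/100 = 0.9100
FA = 24/100 = 0.2400
z(H) = z(0.9100) = 1.3408
z(FA) = z(0.2400) = -0.7063
c = −½·[z(H) + z(FA)] = −0.5 × (1.3408 + (-0.7063)) = -0.31725
c < 0: the participant has a liberal response bias.

c = -0.32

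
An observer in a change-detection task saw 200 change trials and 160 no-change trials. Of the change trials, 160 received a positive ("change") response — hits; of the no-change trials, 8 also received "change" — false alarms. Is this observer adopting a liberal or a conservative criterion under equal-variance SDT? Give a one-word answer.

z(H) = 0.842, z(FA) = -1.645
c = −½·(z(H) + z(FA)) = 0.4015
c > 0 → conservative criterion (biased toward responding “no”).

conservative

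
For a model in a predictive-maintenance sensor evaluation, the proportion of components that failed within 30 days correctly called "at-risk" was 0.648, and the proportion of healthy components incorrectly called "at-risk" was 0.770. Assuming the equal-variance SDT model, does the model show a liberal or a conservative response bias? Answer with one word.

liberal

z(H) = 0.380, z(FA) = 0.739
c = −½·(z(H) + z(FA)) = -0.5595
c < 0 → liberal criterion (biased toward responding “yes”).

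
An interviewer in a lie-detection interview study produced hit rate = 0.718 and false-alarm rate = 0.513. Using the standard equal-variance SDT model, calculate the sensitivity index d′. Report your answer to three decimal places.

d′ = 0.544

z(H) = z(0.718) = 0.5769
z(FA) = z(0.513) = 0.0326
d' = z(H) − z(FA) = 0.5769 − 0.0326 = 0.5443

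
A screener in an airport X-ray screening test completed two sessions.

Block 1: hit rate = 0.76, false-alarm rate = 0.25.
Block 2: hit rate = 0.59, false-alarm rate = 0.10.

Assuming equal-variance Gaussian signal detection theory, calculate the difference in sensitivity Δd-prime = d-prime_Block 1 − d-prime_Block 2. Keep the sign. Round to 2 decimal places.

Block 1: z(0.76) = 0.706, z(0.25) = -0.674, d' = 1.380
Block 2: z(0.59) = 0.228, z(0.10) = -1.282, d' = 1.510
Δd' = d'_Block 1 − d'_Block 2 = 1.380 − 1.510 = -0.130
Block 2 has the higher sensitivity.

Δd-prime = -0.13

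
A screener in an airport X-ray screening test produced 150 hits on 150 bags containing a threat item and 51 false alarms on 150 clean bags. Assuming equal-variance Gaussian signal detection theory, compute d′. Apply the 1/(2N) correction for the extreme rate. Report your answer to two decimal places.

d′ = 3.13

The hit rate is 150/150 = 1, so apply the 1/(2N) correction: H → 1 − 1/(2·150) = 0.99667.
z(H) = z(0.99667) = 2.713
z(FA) = z(0.34000) = -0.412
d' = 2.713 − (-0.412) = 3.125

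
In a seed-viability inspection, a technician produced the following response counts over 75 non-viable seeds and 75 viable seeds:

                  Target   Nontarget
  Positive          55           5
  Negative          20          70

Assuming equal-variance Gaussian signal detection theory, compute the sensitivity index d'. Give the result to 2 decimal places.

H = 55/75 = 0.7333
FA = 5/75 = 0.0667
Φ⁻¹(0.7333) = 0.6228, Φ⁻¹(0.0667) = -1.5008
d' = z(H) − z(FA) = 0.6228 − (-1.5008) = 2.1236

d' = 2.12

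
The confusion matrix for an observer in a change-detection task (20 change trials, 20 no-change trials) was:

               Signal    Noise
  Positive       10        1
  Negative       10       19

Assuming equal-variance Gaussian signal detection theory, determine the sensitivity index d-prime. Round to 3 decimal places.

H = 10/20 = 0.5000
FA = 1/20 = 0.0500
z(H) = z(0.5000) = 0.0000
z(FA) = z(0.0500) = -1.6449
d' = z(H) − z(FA) = 0.0000 − (-1.6449) = 1.6449

d-prime = 1.645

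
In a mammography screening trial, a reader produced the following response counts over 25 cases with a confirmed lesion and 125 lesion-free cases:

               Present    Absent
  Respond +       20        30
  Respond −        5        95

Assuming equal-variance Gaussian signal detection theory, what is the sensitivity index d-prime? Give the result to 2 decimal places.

d-prime = 1.55

H = 20/25 = 0.8000
FA = 30/125 = 0.2400
Φ⁻¹(H) = 0.842
Φ⁻¹(FA) = -0.706
d' = z(H) − z(FA) = 0.842 − (-0.706) = 1.548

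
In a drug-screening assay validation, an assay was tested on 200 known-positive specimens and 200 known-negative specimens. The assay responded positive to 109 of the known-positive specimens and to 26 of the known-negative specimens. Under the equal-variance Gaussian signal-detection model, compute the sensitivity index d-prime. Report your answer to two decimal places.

H = 109/200 = 0.5450
FA = 26/200 = 0.1300
z(H) = z(0.5450) = 0.113
z(FA) = z(0.1300) = -1.126
d' = z(H) − z(FA) = 0.113 − (-1.126) = 1.239

d-prime = 1.24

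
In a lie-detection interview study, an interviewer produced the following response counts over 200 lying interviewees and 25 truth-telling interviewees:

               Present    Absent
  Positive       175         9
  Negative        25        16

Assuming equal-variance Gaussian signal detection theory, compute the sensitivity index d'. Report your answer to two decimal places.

H = 175/200 = 0.8750
FA = 9/25 = 0.3600
z(H) = z(0.8750) = 1.150
z(FA) = z(0.3600) = -0.358
d' = z(H) − z(FA) = 1.150 − (-0.358) = 1.508

d' = 1.51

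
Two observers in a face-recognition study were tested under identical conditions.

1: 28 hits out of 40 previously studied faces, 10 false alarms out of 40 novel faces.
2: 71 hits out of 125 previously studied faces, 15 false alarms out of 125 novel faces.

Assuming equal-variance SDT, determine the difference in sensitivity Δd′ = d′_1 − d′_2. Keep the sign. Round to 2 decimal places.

1: z(0.7000) = 0.524, z(0.2500) = -0.674, d' = 1.198
2: z(0.5680) = 0.171, z(0.1200) = -1.175, d' = 1.346
Δd' = d'_1 − d'_2 = 1.198 − 1.346 = -0.148
2 has the higher sensitivity.

Δd′ = -0.15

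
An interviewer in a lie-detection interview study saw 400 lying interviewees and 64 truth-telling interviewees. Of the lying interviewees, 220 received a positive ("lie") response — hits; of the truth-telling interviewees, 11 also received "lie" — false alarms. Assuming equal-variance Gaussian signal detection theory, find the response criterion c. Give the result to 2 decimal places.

H = 220/400 = 0.5500
FA = 11/64 = 0.1719
Φ⁻¹(H) = Φ⁻¹(0.5500) = 0.126
Φ⁻¹(FA) = Φ⁻¹(0.1719) = -0.947
c = −½·[z(H) + z(FA)] = −0.5 × (0.126 + (-0.947)) = 0.4105
c > 0: the interviewer has a conservative response bias.

c = 0.41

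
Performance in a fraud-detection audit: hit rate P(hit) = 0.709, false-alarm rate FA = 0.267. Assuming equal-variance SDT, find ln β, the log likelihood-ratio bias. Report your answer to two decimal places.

Φ⁻¹(0.709) = 0.550, Φ⁻¹(0.267) = -0.622
ln β = −½·[z(H)² − z(FA)²] = −0.5 × (0.303 − 0.387) = 0.042

ln β = 0.04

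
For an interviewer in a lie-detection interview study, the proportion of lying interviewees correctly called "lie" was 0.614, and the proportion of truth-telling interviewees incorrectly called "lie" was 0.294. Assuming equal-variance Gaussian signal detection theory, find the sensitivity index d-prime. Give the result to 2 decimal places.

d-prime = 0.83

Φ⁻¹(H) = Φ⁻¹(0.614) = 0.290
Φ⁻¹(FA) = Φ⁻¹(0.294) = -0.542
d' = z(H) − z(FA) = 0.290 − (-0.542) = 0.832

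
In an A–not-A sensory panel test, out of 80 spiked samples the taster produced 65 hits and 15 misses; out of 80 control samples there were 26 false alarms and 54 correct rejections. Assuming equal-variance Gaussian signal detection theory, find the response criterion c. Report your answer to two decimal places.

H = 65/80 = 0.8125
FA = 26/80 = 0.3250
z(0.8125) = 0.8871, z(0.3250) = -0.4538
c = −½·[z(H) + z(FA)] = −0.5 × (0.8871 + (-0.4538)) = -0.21665
c < 0: the taster has a liberal response bias.

c = -0.22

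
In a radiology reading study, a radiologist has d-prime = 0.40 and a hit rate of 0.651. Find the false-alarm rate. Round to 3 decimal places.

z(hit rate) = z(0.651) = 0.3880
z(FA) = z(H) − d' = 0.3880 − 0.40 = -0.0120
false-alarm rate = Φ(-0.0120) = 0.4952

false-alarm rate = 0.495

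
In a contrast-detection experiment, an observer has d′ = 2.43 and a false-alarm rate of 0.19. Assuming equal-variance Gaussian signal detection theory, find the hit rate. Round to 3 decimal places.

hit rate = 0.940

z(false-alarm rate) = z(0.19) = -0.8779
z(H) = z(FA) + d' = -0.8779 + 2.43 = 1.5521
hit rate = Φ(1.5521) = 0.9397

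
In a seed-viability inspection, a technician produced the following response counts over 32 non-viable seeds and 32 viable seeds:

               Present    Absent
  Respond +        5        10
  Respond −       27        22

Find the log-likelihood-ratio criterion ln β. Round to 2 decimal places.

H = 5/32 = 0.1562
FA = 10/32 = 0.3125
Φ⁻¹(0.1562) = -1.010, Φ⁻¹(0.3125) = -0.489
ln β = −½·[z(H)² − z(FA)²] = −0.5 × (1.020 − 0.239) = -0.3905

ln β = -0.39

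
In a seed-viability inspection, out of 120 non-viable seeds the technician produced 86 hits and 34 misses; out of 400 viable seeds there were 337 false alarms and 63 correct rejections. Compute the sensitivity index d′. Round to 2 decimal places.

H = 86/120 = 0.7167
FA = 337/400 = 0.8425
Φ⁻¹(0.7167) = 0.573, Φ⁻¹(0.8425) = 1.005
d' = z(H) − z(FA) = 0.573 − 1.005 = -0.432

d′ = -0.43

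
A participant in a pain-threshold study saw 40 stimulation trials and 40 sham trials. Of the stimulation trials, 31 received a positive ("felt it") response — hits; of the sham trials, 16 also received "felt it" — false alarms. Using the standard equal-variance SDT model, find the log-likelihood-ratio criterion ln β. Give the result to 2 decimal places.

H = 31/40 = 0.7750
FA = 16/40 = 0.4000
z(0.7750) = 0.755, z(0.4000) = -0.253
ln β = −½·[z(H)² − z(FA)²] = −0.5 × (0.570 − 0.064) = -0.253

ln β = -0.25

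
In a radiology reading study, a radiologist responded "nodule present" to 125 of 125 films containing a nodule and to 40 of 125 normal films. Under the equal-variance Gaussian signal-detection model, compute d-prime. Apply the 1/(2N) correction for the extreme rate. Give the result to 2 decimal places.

The hit rate is 125/125 = 1, so apply the 1/(2N) correction: H → 1 − 1/(2·125) = 0.99600.
z(H) = z(0.99600) = 2.652
z(FA) = z(0.32000) = -0.468
d' = 2.652 − (-0.468) = 3.120

d-prime = 3.12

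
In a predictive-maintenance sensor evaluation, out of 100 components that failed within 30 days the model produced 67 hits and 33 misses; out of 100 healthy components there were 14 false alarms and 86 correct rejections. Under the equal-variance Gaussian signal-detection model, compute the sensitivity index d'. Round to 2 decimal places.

H = 67/100 = 0.6700
FA = 14/100 = 0.1400
Φ⁻¹(0.6700) = 0.4399, Φ⁻¹(0.1400) = -1.0803
d' = z(H) − z(FA) = 0.4399 − (-1.0803) = 1.5202

d' = 1.52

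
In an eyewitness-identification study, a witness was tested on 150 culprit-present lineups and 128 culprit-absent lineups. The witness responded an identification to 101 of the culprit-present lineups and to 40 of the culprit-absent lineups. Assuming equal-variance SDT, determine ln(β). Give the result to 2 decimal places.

ln β = 0.02

H = 101/150 = 0.6733
FA = 40/128 = 0.3125
z(H) = z(0.6733) = 0.449
z(FA) = z(0.3125) = -0.489
ln β = −½·[z(H)² − z(FA)²] = −0.5 × (0.202 − 0.239) = 0.0185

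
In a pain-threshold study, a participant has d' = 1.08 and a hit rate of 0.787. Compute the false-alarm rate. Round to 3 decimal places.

false-alarm rate = 0.388

z(hit rate) = z(0.787) = 0.7961
z(FA) = z(H) − d' = 0.7961 − 1.08 = -0.2839
false-alarm rate = Φ(-0.2839) = 0.3882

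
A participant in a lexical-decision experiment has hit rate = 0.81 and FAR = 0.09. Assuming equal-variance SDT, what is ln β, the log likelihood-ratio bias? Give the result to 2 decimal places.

ln β = 0.51

Φ⁻¹(H) = Φ⁻¹(0.81) = 0.878
Φ⁻¹(FA) = Φ⁻¹(0.09) = -1.341
ln β = −½·[z(H)² − z(FA)²] = −0.5 × (0.771 − 1.798) = 0.5135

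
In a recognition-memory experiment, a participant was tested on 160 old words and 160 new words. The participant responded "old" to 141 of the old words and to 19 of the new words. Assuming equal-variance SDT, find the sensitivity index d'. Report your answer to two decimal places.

H = 141/160 = 0.8812
FA = 19/160 = 0.1187
z(H) = z(0.8812) = 1.181
z(FA) = z(0.1187) = -1.182
d' = z(H) − z(FA) = 1.181 − (-1.182) = 2.363

d' = 2.36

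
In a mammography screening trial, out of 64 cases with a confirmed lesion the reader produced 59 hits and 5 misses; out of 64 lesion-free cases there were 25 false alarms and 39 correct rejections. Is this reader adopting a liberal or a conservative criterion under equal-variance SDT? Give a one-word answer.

liberal

z(H) = 1.418, z(FA) = -0.278
c = −½·(z(H) + z(FA)) = -0.570
c < 0 → liberal criterion (biased toward responding “yes”).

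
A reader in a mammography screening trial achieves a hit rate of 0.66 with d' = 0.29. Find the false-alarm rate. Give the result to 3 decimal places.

false-alarm rate = 0.549

z(hit rate) = z(0.66) = 0.4125
z(FA) = z(H) − d' = 0.4125 − 0.29 = 0.1225
false-alarm rate = Φ(0.1225) = 0.5487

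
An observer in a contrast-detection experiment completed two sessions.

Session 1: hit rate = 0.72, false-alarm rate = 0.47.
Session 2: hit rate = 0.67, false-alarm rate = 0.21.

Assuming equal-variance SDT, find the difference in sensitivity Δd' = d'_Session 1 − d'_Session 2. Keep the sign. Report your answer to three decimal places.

Session 1: z(0.72) = 0.5828, z(0.47) = -0.0753, d' = 0.6581
Session 2: z(0.67) = 0.4399, z(0.21) = -0.8064, d' = 1.2463
Δd' = d'_Session 1 − d'_Session 2 = 0.6581 − 1.2463 = -0.5882
Session 2 has the higher sensitivity.

Δd' = -0.588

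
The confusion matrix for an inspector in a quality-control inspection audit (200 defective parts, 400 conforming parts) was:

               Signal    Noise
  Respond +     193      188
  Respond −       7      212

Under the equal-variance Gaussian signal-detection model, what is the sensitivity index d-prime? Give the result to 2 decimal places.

d-prime = 1.89

H = 193/200 = 0.9650
FA = 188/400 = 0.4700
Φ⁻¹(0.9650) = 1.812, Φ⁻¹(0.4700) = -0.075
d' = z(H) − z(FA) = 1.812 − (-0.075) = 1.887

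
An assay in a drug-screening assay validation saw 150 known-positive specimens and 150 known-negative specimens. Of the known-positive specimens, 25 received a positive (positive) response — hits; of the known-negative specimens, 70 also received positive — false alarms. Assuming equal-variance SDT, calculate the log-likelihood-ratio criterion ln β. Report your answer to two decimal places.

ln β = -0.46

H = 25/150 = 0.1667
FA = 70/150 = 0.4667
z(H) = -0.967
z(FA) = -0.084
ln β = −½·[z(H)² − z(FA)²] = −0.5 × (0.935 − 0.007) = -0.464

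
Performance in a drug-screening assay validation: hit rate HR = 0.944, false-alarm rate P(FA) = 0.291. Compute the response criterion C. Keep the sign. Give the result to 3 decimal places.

z(0.944) = 1.5893, z(0.291) = -0.5505
c = −½·[z(H) + z(FA)] = −0.5 × (1.5893 + (-0.5505)) = -0.5194
c < 0: the assay has a liberal response bias.

C = -0.519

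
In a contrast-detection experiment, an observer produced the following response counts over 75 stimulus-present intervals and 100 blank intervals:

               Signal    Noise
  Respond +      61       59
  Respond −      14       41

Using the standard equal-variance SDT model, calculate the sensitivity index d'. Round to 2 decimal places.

H = 61/75 = 0.8133
FA = 59/100 = 0.5900
Φ⁻¹(0.8133) = 0.890, Φ⁻¹(0.5900) = 0.228
d' = z(H) − z(FA) = 0.890 − 0.228 = 0.662

d' = 0.66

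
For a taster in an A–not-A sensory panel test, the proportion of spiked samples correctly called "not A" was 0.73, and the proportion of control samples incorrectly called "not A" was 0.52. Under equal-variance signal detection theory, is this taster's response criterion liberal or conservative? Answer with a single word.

z(H) = 0.613, z(FA) = 0.050
c = −½·(z(H) + z(FA)) = -0.3315
c < 0 → liberal criterion (biased toward responding “yes”).

liberal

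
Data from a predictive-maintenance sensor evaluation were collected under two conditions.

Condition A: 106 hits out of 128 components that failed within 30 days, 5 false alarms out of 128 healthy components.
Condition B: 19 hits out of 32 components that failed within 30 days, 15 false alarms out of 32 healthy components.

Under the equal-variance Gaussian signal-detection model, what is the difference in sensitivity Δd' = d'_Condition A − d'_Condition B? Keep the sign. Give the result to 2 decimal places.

Condition A: z(0.8281) = 0.947, z(0.0391) = -1.761, d' = 2.708
Condition B: z(0.5938) = 0.237, z(0.4688) = -0.078, d' = 0.315
Δd' = d'_Condition A − d'_Condition B = 2.708 − 0.315 = 2.393
Condition A has the higher sensitivity.

Δd' = 2.39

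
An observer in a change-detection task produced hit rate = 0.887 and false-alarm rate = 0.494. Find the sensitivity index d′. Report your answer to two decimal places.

Φ⁻¹(H) = 1.2107
Φ⁻¹(FA) = -0.0150
d' = z(H) − z(FA) = 1.2107 − (-0.0150) = 1.2257

d′ = 1.23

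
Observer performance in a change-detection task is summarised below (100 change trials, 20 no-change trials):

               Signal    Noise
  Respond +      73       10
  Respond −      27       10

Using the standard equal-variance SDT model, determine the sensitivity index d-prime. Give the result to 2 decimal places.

H = 73/100 = 0.7300
FA = 10/20 = 0.5000
Φ⁻¹(0.7300) = 0.613, Φ⁻¹(0.5000) = 0.000
d' = z(H) − z(FA) = 0.613 − 0.000 = 0.613

d-prime = 0.61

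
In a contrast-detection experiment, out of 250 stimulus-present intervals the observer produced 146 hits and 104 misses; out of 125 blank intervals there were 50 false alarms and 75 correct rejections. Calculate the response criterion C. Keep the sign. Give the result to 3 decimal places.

C = 0.021

H = 146/250 = 0.5840
FA = 50/125 = 0.4000
z(H) = 0.2121
z(FA) = -0.2533
c = −½·[z(H) + z(FA)] = −0.5 × (0.2121 + (-0.2533)) = 0.0206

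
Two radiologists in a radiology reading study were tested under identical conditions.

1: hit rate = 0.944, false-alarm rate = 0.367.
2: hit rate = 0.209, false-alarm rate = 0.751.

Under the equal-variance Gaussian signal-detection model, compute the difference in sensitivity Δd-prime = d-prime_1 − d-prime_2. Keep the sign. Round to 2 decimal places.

1: z(0.944) = 1.589, z(0.367) = -0.340, d' = 1.929
2: z(0.209) = -0.810, z(0.751) = 0.678, d' = -1.488
Δd' = d'_1 − d'_2 = 1.929 − (-1.488) = 3.417
1 has the higher sensitivity.

Δd-prime = 3.42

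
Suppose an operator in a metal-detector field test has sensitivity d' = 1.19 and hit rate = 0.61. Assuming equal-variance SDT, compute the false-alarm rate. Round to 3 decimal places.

z(hit rate) = z(0.61) = 0.2793
z(FA) = z(H) − d' = 0.2793 − 1.19 = -0.9107
false-alarm rate = Φ(-0.9107) = 0.1812

false-alarm rate = 0.181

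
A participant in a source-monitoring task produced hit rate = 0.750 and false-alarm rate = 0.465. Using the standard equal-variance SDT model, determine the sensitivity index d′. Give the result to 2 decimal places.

z(0.750) = 0.674, z(0.465) = -0.088
d' = z(H) − z(FA) = 0.674 − (-0.088) = 0.762

d′ = 0.76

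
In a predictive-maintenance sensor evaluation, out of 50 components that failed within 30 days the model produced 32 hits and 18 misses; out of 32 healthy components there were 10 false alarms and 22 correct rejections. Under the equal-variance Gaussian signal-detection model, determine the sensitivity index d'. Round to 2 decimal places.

d' = 0.85

H = 32/50 = 0.6400
FA = 10/32 = 0.3125
z(0.6400) = 0.358, z(0.3125) = -0.489
d' = z(H) − z(FA) = 0.358 − (-0.489) = 0.847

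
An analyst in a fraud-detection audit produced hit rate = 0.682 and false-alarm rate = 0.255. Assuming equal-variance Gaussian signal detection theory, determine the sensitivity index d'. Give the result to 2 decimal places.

z(H) = 0.473
z(FA) = -0.659
d' = z(H) − z(FA) = 0.473 − (-0.659) = 1.132

d' = 1.13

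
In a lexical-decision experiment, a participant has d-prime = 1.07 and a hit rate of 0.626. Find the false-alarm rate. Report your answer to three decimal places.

false-alarm rate = 0.227

z(hit rate) = z(0.626) = 0.3213
z(FA) = z(H) − d' = 0.3213 − 1.07 = -0.7487
false-alarm rate = Φ(-0.7487) = 0.2270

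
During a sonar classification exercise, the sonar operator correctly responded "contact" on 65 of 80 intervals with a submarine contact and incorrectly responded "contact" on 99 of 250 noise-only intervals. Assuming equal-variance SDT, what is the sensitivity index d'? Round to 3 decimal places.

H = 65/80 = 0.8125
FA = 99/250 = 0.3960
z(H) = z(0.8125) = 0.8871
z(FA) = z(0.3960) = -0.2637
d' = z(H) − z(FA) = 0.8871 − (-0.2637) = 1.1508

d' = 1.151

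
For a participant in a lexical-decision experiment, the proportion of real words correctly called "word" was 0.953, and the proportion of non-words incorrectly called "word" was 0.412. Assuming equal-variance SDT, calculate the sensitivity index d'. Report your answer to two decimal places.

d' = 1.90

Φ⁻¹(0.953) = 1.6747, Φ⁻¹(0.412) = -0.2224
d' = z(H) − z(FA) = 1.6747 − (-0.2224) = 1.8971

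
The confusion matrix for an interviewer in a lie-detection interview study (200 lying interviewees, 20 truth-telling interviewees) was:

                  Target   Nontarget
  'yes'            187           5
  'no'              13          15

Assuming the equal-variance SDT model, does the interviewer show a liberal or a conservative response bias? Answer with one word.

liberal

z(H) = 1.514, z(FA) = -0.674
c = −½·(z(H) + z(FA)) = -0.420
c < 0 → liberal criterion (biased toward responding “yes”).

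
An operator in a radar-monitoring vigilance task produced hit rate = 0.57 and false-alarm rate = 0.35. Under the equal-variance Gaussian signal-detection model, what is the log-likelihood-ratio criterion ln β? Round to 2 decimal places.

z(H) = 0.176
z(FA) = -0.385
ln β = −½·[z(H)² − z(FA)²] = −0.5 × (0.031 − 0.148) = 0.0585

ln β = 0.06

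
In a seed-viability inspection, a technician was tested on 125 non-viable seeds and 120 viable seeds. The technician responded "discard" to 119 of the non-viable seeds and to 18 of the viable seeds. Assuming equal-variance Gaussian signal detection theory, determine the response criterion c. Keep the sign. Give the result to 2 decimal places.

H = 119/125 = 0.9520
FA = 18/120 = 0.1500
z(H) = 1.665
z(FA) = -1.036
c = −½·[z(H) + z(FA)] = −0.5 × (1.665 + (-1.036)) = -0.3145

c = -0.31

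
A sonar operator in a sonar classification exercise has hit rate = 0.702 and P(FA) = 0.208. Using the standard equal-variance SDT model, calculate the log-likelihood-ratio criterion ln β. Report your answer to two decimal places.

ln β = 0.19

z(H) = 0.530
z(FA) = -0.813
ln β = −½·[z(H)² − z(FA)²] = −0.5 × (0.281 − 0.661) = 0.190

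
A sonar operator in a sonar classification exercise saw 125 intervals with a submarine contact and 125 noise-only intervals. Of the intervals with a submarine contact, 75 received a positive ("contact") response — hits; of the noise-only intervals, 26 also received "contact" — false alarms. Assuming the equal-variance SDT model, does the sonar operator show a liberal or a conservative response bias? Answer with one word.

z(H) = 0.253, z(FA) = -0.813
c = −½·(z(H) + z(FA)) = 0.280
c > 0 → conservative criterion (biased toward responding “no”).

conservative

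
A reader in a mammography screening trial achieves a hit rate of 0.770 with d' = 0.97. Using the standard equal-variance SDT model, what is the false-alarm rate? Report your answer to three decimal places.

z(hit rate) = z(0.770) = 0.7388
z(FA) = z(H) − d' = 0.7388 − 0.97 = -0.2312
false-alarm rate = Φ(-0.2312) = 0.4086

false-alarm rate = 0.409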